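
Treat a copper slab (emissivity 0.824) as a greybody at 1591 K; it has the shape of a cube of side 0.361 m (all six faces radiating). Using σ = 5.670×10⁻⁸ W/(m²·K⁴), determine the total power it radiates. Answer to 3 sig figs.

Area A = 6s² = 6×(0.361 m)² = 0.781926 m².
P = εσAT⁴ = 0.824 × 5.670×10⁻⁸ × 0.781926 × (1591)⁴ = 2.34×10⁵ W.

P ≈ 2.34×10⁵ W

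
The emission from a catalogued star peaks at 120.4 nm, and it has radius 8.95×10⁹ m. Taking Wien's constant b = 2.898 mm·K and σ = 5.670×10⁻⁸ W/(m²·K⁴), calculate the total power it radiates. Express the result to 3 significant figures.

Wien's law: T = b/λ_max = 2.898×10⁻³/1.204×10⁻⁷ = 24069.8 K.
Surface area A = 4πR² = 4π(8.95×10⁹ m)² = 1.00660×10²¹ m².
Then P = σAT⁴ = 5.670×10⁻⁸×1.00660×10²¹×(24069.8)⁴ = 1.92×10³¹ W.

P ≈ 1.92×10³¹ W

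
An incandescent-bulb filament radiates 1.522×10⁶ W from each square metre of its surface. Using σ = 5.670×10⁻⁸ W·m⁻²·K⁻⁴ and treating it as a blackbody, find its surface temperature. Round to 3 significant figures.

I = σT⁴, so T = (I/σ)^(1/4) = (1.522×10⁶/(5.670×10⁻⁸))^(1/4) = 2.28×10³ K.

T ≈ 2.28×10³ K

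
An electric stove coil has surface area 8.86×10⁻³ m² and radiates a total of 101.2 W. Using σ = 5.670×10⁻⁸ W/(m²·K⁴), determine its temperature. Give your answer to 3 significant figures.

Area A = 8.86×10⁻³ m².
P = σAT⁴ ⇒ T = (P/(σA))^(1/4) = (101.2/(5.670×10⁻⁸×8.86×10⁻³))^(1/4) = 670 K.

T ≈ 670 K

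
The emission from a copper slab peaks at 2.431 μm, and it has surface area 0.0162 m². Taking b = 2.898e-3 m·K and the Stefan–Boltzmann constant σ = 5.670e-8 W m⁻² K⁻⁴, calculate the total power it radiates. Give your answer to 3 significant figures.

Wien's law: T = b/λ_max = 2.898×10⁻³/2.431×10⁻⁶ = 1192.10 K.
Area A = 0.0162 m².
Then P = σAT⁴ = 5.670×10⁻⁸×0.0162×(1192.10)⁴ = 1.86×10³ W.

P ≈ 1.86×10³ W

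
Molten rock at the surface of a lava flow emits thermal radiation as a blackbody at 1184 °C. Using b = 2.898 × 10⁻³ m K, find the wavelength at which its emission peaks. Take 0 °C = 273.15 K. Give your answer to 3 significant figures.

λ_max ≈ 1.99×10³ nm

T = 1184 °C + 273.15 = 1457.15 K.
Wien's displacement law: λ_max = b/T = (2.898×10⁻³ m·K)/(1457.15 K) = 1.989×10⁻⁶ m.
That is 1.99×10³ nm, in the infrared range.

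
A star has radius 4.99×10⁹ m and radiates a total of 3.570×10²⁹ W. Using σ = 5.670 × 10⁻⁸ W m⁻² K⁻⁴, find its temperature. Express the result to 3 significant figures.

Surface area A = 4πR² = 4π(4.99×10⁹ m)² = 3.12904×10²⁰ m².
P = σAT⁴ ⇒ T = (P/(σA))^(1/4) = (3.570×10²⁹/(5.670×10⁻⁸×3.12904×10²⁰))^(1/4) = 1.19×10⁴ K.

T ≈ 1.19×10⁴ K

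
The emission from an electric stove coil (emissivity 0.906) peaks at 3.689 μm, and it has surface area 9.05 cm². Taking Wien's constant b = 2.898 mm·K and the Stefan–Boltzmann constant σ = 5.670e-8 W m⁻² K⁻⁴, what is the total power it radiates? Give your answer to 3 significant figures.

Wien's law: T = b/λ_max = 2.898×10⁻³/3.689×10⁻⁶ = 785.579 K.
Area A = 9.05 cm² = 9.05×10⁻⁴ m².
Then P = εσAT⁴ = 0.906×5.670×10⁻⁸×9.05×10⁻⁴×(785.579)⁴ = 17.7 W.

P ≈ 17.7 W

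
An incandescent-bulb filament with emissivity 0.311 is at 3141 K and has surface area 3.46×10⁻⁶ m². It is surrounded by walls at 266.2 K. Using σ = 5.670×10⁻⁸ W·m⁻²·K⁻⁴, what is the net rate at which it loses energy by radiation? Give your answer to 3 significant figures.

Net loss ≈ 5.94 W

Area A = 3.46×10⁻⁶ m².
Net radiated power P_net = εσA(T⁴ − T₀⁴) = 0.311×5.670×10⁻⁸×3.46×10⁻⁶×(3141⁴ − 266.2⁴).
T⁴ − T₀⁴ = 9.73356×10¹³ − 5.02149×10⁹ = 9.73306×10¹³ K⁴, so P_net = 5.94 W.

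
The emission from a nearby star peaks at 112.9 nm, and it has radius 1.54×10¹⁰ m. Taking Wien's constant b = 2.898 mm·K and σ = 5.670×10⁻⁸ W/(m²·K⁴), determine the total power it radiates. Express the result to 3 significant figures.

P ≈ 7.34×10³¹ W

Wien's law: T = b/λ_max = 2.898×10⁻³/1.129×10⁻⁷ = 25668.7 K.
Surface area A = 4πR² = 4π(1.54×10¹⁰ m)² = 2.98024×10²¹ m².
Then P = σAT⁴ = 5.670×10⁻⁸×2.98024×10²¹×(25668.7)⁴ = 7.34×10³¹ W.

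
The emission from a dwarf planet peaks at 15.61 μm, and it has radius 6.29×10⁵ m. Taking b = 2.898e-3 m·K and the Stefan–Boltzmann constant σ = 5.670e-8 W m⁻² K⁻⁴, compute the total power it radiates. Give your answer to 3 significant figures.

Wien's law: T = b/λ_max = 2.898×10⁻³/1.561×10⁻⁵ = 185.650 K.
Surface area A = 4πR² = 4π(6.29×10⁵ m)² = 4.97177×10¹² m².
Then P = σAT⁴ = 5.670×10⁻⁸×4.97177×10¹²×(185.650)⁴ = 3.35×10¹⁴ W.

P ≈ 3.35×10¹⁴ W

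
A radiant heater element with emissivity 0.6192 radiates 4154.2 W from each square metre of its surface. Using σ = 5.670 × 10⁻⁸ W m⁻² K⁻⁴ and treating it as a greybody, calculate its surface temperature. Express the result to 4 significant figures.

T ≈ 586.5 K

I = εσT⁴, so T = (I/εσ)^(1/4) = (4154.2/(0.6192×5.670×10⁻⁸))^(1/4) = 586.5 K.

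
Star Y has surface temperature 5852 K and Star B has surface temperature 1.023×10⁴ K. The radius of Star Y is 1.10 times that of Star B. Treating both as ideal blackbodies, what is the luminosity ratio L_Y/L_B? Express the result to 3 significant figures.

L ∝ R²T⁴, so L_Y/L_B = (R_Y/R_B)²(T_Y/T_B)⁴ = (1.10)² × (5852/1.023×10⁴)⁴ = 1.21 × 0.107082 = 0.130.

L_Y/L_B ≈ 0.130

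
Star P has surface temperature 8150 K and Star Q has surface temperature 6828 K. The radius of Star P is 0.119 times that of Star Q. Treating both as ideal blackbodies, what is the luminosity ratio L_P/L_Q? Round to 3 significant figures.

L_P/L_Q ≈ 0.0287

L ∝ R²T⁴, so L_P/L_Q = (R_P/R_Q)²(T_P/T_Q)⁴ = (0.119)² × (8150/6828)⁴ = 0.014161 × 2.02981 = 0.0287.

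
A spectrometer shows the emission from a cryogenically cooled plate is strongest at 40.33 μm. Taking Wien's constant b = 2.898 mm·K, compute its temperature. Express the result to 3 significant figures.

Wien's law gives T = b/λ_max = (2.898×10⁻³ m·K)/(4.033×10⁻⁵ m) = 71.9 K.

T ≈ 71.9 K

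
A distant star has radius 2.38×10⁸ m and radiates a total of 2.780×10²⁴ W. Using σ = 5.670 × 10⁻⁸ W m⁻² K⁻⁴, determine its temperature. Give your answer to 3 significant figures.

Surface area A = 4πR² = 4π(2.38×10⁸ m)² = 7.11809×10¹⁷ m².
P = σAT⁴ ⇒ T = (P/(σA))^(1/4) = (2.780×10²⁴/(5.670×10⁻⁸×7.11809×10¹⁷))^(1/4) = 2.88×10³ K.

T ≈ 2.88×10³ K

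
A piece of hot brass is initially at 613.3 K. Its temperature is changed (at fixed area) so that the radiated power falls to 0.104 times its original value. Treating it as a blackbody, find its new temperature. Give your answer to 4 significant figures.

P ∝ T⁴, so T₂/T₁ = (P₂/P₁)^(1/4) = (0.104)^(1/4) = 0.567882.
T₂ = 613.3 × 0.567882 = 348.3 K.

T₂ ≈ 348.3 K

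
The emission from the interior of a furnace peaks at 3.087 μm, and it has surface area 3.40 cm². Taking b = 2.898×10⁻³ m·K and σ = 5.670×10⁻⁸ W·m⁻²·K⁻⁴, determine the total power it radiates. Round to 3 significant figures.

Wien's law: T = b/λ_max = 2.898×10⁻³/3.087×10⁻⁶ = 938.776 K.
Area A = 3.40 cm² = 3.40×10⁻⁴ m².
Then P = σAT⁴ = 5.670×10⁻⁸×3.40×10⁻⁴×(938.776)⁴ = 15.0 W.

P ≈ 15.0 W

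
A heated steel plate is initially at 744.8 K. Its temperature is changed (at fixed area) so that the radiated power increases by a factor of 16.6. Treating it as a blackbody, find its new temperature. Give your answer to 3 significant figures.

P ∝ T⁴, so T₂/T₁ = (P₂/P₁)^(1/4) = (16.6)^(1/4) = 2.01849.
T₂ = 744.8 × 2.01849 = 1.50×10³ K.

T₂ ≈ 1.50×10³ K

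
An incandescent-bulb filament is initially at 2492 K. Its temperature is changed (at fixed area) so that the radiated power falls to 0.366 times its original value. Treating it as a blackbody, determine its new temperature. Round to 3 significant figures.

T₂ ≈ 1.94×10³ K

P ∝ T⁴, so T₂/T₁ = (P₂/P₁)^(1/4) = (0.366)^(1/4) = 0.777804.
T₂ = 2492 × 0.777804 = 1.94×10³ K.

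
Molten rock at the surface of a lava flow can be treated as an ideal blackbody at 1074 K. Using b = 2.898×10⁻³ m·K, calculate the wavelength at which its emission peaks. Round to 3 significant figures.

Wien's displacement law: λ_max = b/T = (2.898×10⁻³ m·K)/(1074 K) = 2.698×10⁻⁶ m.
That is 2.70×10³ nm, in the infrared range.

λ_max ≈ 2.70×10³ nm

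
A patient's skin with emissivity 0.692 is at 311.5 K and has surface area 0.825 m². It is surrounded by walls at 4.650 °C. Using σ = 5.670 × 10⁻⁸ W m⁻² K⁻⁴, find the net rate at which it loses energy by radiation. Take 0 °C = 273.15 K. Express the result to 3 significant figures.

Surroundings: T = 4.650 °C + 273.15 = 277.800 K.
Area A = 0.825 m².
Net radiated power P_net = εσA(T⁴ − T₀⁴) = 0.692×5.670×10⁻⁸×0.825×(311.5⁴ − 277.800⁴).
T⁴ − T₀⁴ = 9.41526×10⁹ − 5.95565×10⁹ = 3.45961×10⁹ K⁴, so P_net = 112 W.

Net loss ≈ 112 W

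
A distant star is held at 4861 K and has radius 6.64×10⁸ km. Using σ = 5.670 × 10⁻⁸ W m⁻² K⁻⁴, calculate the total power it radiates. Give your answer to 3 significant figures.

P ≈ 1.75×10³² W

Surface area A = 4πR² = 4π(6.64×10¹¹ m)² = 5.54046×10²⁴ m².
P = σAT⁴ = 5.670×10⁻⁸ × 5.54046×10²⁴ × (4861)⁴ = 1.75×10³² W.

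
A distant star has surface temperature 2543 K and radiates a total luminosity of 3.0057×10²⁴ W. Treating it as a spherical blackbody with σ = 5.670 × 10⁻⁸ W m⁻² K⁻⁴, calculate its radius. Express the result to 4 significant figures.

R ≈ 3.176×10⁸ m

L = 4πR²σT⁴ ⇒ R = √(L/(4πσT⁴)).
σT⁴ = 2.37120×10⁶ W/m², so R = √(3.0057×10²⁴/(4π×2.37120×10⁶)) = 3.176×10⁸ m.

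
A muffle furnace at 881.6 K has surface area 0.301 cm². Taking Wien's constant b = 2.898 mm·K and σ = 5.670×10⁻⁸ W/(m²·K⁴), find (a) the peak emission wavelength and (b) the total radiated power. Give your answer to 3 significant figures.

(a) λ_max = b/T = 2.898×10⁻³/881.6 = 3.287×10⁻⁶ m = 3.29 μm.
Area A = 0.301 cm² = 3.01×10⁻⁵ m².
(b) P = σAT⁴ = 5.670×10⁻⁸×3.01×10⁻⁵×(881.6)⁴ = 1.03 W.

λ_max ≈ 3.29 μm; P ≈ 1.03 W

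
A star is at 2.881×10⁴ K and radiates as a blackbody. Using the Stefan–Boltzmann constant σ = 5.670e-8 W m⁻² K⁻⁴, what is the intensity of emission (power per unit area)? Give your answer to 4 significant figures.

Stefan–Boltzmann: I = σT⁴ = 5.670×10⁻⁸ × (2.881×10⁴)⁴ = 3.906×10¹⁰ W/m².

I ≈ 3.906×10¹⁰ W/m²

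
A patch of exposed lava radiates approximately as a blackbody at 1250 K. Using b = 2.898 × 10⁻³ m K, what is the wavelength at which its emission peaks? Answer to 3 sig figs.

Wien's displacement law: λ_max = b/T = (2.898×10⁻³ m·K)/(1250 K) = 2.318×10⁻⁶ m.
That is 2.32 μm, in the infrared range.

λ_max ≈ 2.32 μm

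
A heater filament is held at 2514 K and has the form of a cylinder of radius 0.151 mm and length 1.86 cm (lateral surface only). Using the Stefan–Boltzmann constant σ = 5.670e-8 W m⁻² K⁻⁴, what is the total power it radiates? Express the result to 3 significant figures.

Lateral area A = 2πrL = 2π×1.51×10⁻⁴×0.0186 = 1.76470×10⁻⁵ m².
P = σAT⁴ = 5.670×10⁻⁸ × 1.76470×10⁻⁵ × (2514)⁴ = 40.0 W.

P ≈ 40.0 W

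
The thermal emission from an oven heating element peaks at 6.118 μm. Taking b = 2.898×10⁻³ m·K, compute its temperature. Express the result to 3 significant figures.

Wien's law gives T = b/λ_max = (2.898×10⁻³ m·K)/(6.118×10⁻⁶ m) = 474 K.

T ≈ 474 K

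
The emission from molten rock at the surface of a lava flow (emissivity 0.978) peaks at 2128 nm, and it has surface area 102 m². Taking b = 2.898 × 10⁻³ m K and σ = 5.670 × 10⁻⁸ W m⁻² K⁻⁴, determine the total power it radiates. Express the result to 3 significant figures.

P ≈ 1.95×10⁷ W

Wien's law: T = b/λ_max = 2.898×10⁻³/2.128×10⁻⁶ = 1361.84 K.
Area A = 102 m².
Then P = εσAT⁴ = 0.978×5.670×10⁻⁸×102×(1361.84)⁴ = 1.95×10⁷ W.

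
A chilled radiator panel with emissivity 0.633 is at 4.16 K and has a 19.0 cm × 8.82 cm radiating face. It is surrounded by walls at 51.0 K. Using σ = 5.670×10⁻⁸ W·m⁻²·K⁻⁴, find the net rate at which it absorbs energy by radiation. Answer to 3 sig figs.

Area A = 0.190 × 0.0882 = 0.016758 m².
Net radiated power P_net = εσA(T⁴ − T₀⁴) = 0.633×5.670×10⁻⁸×0.016758×(4.16⁴ − 51.0⁴).
T⁴ − T₀⁴ = 299.484 − 6.76520×10⁶ = -6.76490×10⁶ K⁴, so P_net = -4.07×10⁻³ W — negative, meaning a net gain of 4.07×10⁻³ W.

Net gain ≈ 4.07×10⁻³ W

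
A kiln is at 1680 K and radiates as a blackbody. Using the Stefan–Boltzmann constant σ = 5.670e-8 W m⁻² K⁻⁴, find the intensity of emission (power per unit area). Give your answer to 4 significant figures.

Stefan–Boltzmann: I = σT⁴ = 5.670×10⁻⁸ × (1680)⁴ = 4.517×10⁵ W/m².

I ≈ 4.517×10⁵ W/m²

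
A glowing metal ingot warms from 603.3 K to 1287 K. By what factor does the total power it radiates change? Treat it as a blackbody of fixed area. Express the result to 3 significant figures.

P₂/P₁ ≈ 20.7

P ∝ T⁴, so P₂/P₁ = (T₂/T₁)⁴ = (1287/603.3)⁴ = (2.13327)⁴ = 20.7.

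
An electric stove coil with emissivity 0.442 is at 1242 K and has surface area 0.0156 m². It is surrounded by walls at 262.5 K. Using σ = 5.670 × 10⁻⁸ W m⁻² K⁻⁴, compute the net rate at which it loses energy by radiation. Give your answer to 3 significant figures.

Net loss ≈ 928 W

Area A = 0.0156 m².
Net radiated power P_net = εσA(T⁴ − T₀⁴) = 0.442×5.670×10⁻⁸×0.0156×(1242⁴ − 262.5⁴).
T⁴ − T₀⁴ = 2.37950×10¹² − 4.74807×10⁹ = 2.37475×10¹² K⁴, so P_net = 928 W.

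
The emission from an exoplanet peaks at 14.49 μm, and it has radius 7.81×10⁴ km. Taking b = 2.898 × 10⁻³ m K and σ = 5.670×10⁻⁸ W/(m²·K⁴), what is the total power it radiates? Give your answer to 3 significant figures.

P ≈ 6.95×10¹⁸ W

Wien's law: T = b/λ_max = 2.898×10⁻³/1.449×10⁻⁵ = 200.000 K.
Surface area A = 4πR² = 4π(7.81×10⁷ m)² = 7.66500×10¹⁶ m².
Then P = σAT⁴ = 5.670×10⁻⁸×7.66500×10¹⁶×(200.000)⁴ = 6.95×10¹⁸ W.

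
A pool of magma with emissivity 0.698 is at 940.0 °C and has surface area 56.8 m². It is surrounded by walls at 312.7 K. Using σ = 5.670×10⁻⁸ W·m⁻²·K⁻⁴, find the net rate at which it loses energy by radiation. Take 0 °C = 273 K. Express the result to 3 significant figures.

Net loss ≈ 4.85×10⁶ W

T = 940.0 °C + 273 = 1213.0 K.
Area A = 56.8 m².
Net radiated power P_net = εσA(T⁴ − T₀⁴) = 0.698×5.670×10⁻⁸×56.8×(1213.0⁴ − 312.7⁴).
T⁴ − T₀⁴ = 2.16493×10¹² − 9.56118×10⁹ = 2.15537×10¹² K⁴, so P_net = 4.85×10⁶ W.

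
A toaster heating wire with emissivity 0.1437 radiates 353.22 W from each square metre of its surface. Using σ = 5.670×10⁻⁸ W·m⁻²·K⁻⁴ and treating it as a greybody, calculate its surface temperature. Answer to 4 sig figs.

I = εσT⁴, so T = (I/εσ)^(1/4) = (353.22/(0.1437×5.670×10⁻⁸))^(1/4) = 456.3 K.

T ≈ 456.3 K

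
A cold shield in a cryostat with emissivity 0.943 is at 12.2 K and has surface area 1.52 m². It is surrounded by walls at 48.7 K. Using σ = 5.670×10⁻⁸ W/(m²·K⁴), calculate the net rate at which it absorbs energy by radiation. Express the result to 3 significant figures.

Net gain ≈ 0.455 W

Area A = 1.52 m².
Net radiated power P_net = εσA(T⁴ − T₀⁴) = 0.943×5.670×10⁻⁸×1.52×(12.2⁴ − 48.7⁴).
T⁴ − T₀⁴ = 22153.3 − 5.62491×10⁶ = -5.60276×10⁶ K⁴, so P_net = -0.455 W — negative, meaning a net gain of 0.455 W.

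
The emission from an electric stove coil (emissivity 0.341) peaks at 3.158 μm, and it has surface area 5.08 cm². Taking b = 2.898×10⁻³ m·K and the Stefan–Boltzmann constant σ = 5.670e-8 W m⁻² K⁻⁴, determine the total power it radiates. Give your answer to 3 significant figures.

P ≈ 6.97 W

Wien's law: T = b/λ_max = 2.898×10⁻³/3.158×10⁻⁶ = 917.669 K.
Area A = 5.08 cm² = 5.08×10⁻⁴ m².
Then P = εσAT⁴ = 0.341×5.670×10⁻⁸×5.08×10⁻⁴×(917.669)⁴ = 6.97 W.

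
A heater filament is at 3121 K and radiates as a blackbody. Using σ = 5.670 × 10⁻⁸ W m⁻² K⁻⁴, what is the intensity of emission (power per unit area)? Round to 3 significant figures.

Stefan–Boltzmann: I = σT⁴ = 5.670×10⁻⁸ × (3121)⁴ = 5.38×10⁶ W/m².

I ≈ 5.38×10⁶ W/m²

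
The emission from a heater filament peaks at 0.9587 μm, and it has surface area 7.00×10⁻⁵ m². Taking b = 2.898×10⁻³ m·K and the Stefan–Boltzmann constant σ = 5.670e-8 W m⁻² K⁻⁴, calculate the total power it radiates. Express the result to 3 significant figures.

Wien's law: T = b/λ_max = 2.898×10⁻³/9.587×10⁻⁷ = 3022.84 K.
Area A = 7.00×10⁻⁵ m².
Then P = σAT⁴ = 5.670×10⁻⁸×7.00×10⁻⁵×(3022.84)⁴ = 331 W.

P ≈ 331 W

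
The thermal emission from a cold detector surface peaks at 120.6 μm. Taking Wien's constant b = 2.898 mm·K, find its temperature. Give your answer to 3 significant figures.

T ≈ 24.0 K

Wien's law gives T = b/λ_max = (2.898×10⁻³ m·K)/(1.206×10⁻⁴ m) = 24.0 K.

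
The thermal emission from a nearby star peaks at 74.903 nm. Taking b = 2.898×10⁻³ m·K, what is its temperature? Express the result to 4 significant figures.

T ≈ 3.869×10⁴ K

Wien's law gives T = b/λ_max = (2.898×10⁻³ m·K)/(7.4903×10⁻⁸ m) = 3.869×10⁴ K.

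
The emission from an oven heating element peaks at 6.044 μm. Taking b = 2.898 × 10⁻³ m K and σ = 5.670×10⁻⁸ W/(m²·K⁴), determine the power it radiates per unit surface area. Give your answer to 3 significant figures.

Wien's law: T = b/λ_max = 2.898×10⁻³/6.044×10⁻⁶ = 479.484 K.
Then I = σT⁴ = 5.670×10⁻⁸×(479.484)⁴ = 3.00×10³ W/m².

I ≈ 3.00×10³ W/m²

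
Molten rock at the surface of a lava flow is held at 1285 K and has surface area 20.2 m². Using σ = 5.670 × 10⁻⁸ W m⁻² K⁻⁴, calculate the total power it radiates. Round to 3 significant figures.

P ≈ 3.12×10⁶ W

Area A = 20.2 m².
P = σAT⁴ = 5.670×10⁻⁸ × 20.2 × (1285)⁴ = 3.12×10⁶ W.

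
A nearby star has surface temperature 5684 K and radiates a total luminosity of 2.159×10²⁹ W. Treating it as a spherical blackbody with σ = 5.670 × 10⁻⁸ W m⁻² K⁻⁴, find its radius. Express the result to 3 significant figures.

R ≈ 1.70×10¹⁰ m

L = 4πR²σT⁴ ⇒ R = √(L/(4πσT⁴)).
σT⁴ = 5.91833×10⁷ W/m², so R = √(2.159×10²⁹/(4π×5.91833×10⁷)) = 1.70×10¹⁰ m.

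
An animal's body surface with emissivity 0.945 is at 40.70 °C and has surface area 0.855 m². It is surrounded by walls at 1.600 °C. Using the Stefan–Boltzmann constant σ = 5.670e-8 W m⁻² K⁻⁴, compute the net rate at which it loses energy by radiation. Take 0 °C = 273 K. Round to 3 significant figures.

T = 40.70 °C + 273 = 313.70 K.
Surroundings: T = 1.600 °C + 273 = 274.600 K.
Area A = 0.855 m².
Net radiated power P_net = εσA(T⁴ − T₀⁴) = 0.945×5.670×10⁻⁸×0.855×(313.70⁴ − 274.600⁴).
T⁴ − T₀⁴ = 9.68407×10⁹ − 5.68594×10⁹ = 3.99813×10⁹ K⁴, so P_net = 183 W.

Net loss ≈ 183 W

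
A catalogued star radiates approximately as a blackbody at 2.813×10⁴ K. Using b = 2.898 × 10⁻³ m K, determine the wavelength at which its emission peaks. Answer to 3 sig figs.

λ_max ≈ 103 nm

Wien's displacement law: λ_max = b/T = (2.898×10⁻³ m·K)/(2.813×10⁴ K) = 1.030×10⁻⁷ m.
That is 103 nm, in the ultraviolet range.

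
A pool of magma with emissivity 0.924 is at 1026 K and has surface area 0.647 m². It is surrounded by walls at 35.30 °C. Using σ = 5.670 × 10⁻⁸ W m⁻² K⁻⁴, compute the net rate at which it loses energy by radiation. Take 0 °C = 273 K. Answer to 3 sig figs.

Surroundings: T = 35.30 °C + 273 = 308.30 K.
Area A = 0.647 m².
Net radiated power P_net = εσA(T⁴ − T₀⁴) = 0.924×5.670×10⁻⁸×0.647×(1026⁴ − 308.30⁴).
T⁴ − T₀⁴ = 1.10813×10¹² − 9.03429×10⁹ = 1.09910×10¹² K⁴, so P_net = 3.73×10⁴ W.

Net loss ≈ 3.73×10⁴ W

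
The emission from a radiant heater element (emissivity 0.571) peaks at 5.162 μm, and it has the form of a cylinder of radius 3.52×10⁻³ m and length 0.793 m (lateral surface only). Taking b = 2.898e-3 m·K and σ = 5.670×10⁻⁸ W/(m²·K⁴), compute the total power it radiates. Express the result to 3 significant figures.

Wien's law: T = b/λ_max = 2.898×10⁻³/5.162×10⁻⁶ = 561.410 K.
Lateral area A = 2πrL = 2π×3.52×10⁻³×0.793 = 0.0175386 m².
Then P = εσAT⁴ = 0.571×5.670×10⁻⁸×0.0175386×(561.410)⁴ = 56.4 W.

P ≈ 56.4 W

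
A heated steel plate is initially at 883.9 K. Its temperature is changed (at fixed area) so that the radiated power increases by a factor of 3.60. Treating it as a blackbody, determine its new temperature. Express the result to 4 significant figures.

P ∝ T⁴, so T₂/T₁ = (P₂/P₁)^(1/4) = (3.60)^(1/4) = 1.37745.
T₂ = 883.9 × 1.37745 = 1218 K.

T₂ ≈ 1218 K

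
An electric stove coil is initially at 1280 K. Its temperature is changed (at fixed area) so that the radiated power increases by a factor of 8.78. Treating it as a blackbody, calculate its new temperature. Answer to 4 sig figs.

P ∝ T⁴, so T₂/T₁ = (P₂/P₁)^(1/4) = (8.78)^(1/4) = 1.72137.
T₂ = 1280 × 1.72137 = 2203 K.

T₂ ≈ 2203 K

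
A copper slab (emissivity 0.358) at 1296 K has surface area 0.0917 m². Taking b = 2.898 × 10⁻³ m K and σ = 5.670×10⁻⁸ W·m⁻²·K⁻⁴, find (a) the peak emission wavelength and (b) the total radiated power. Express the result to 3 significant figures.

(a) λ_max = b/T = 2.898×10⁻³/1296 = 2.236×10⁻⁶ m = 2.24 μm.
Area A = 0.0917 m².
(b) P = εσAT⁴ = 0.358×5.670×10⁻⁸×0.0917×(1296)⁴ = 5.25×10³ W.

λ_max ≈ 2.24 μm; P ≈ 5.25×10³ W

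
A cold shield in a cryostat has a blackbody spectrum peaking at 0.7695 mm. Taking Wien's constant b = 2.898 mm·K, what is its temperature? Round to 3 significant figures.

Wien's law gives T = b/λ_max = (2.898×10⁻³ m·K)/(7.695×10⁻⁴ m) = 3.77 K.

T ≈ 3.77 K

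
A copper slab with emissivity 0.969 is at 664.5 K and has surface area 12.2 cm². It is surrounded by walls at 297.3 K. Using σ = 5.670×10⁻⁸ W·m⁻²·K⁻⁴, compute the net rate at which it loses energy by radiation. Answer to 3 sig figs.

Net loss ≈ 12.5 W

Area A = 12.2 cm² = 1.22×10⁻³ m².
Net radiated power P_net = εσA(T⁴ − T₀⁴) = 0.969×5.670×10⁻⁸×1.22×10⁻³×(664.5⁴ − 297.3⁴).
T⁴ − T₀⁴ = 1.94975×10¹¹ − 7.81231×10⁹ = 1.87163×10¹¹ K⁴, so P_net = 12.5 W.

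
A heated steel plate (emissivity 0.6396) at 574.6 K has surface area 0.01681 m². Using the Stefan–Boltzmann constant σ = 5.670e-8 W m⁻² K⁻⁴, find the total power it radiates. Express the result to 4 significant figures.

P ≈ 66.45 W

Area A = 0.01681 m².
P = εσAT⁴ = 0.6396 × 5.670×10⁻⁸ × 0.01681 × (574.6)⁴ = 66.45 W.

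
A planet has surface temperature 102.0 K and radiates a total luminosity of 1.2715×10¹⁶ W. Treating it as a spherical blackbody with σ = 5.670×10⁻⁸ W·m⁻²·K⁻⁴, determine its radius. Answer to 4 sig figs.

R ≈ 1.284×10⁷ m

L = 4πR²σT⁴ ⇒ R = √(L/(4πσT⁴)).
σT⁴ = 6.13739 W/m², so R = √(1.2715×10¹⁶/(4π×6.13739)) = 1.284×10⁷ m.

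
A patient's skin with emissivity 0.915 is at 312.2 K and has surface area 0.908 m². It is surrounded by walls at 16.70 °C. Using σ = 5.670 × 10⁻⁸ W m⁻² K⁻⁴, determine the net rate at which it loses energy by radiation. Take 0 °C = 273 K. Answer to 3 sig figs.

Net loss ≈ 116 W

Surroundings: T = 16.70 °C + 273 = 289.70 K.
Area A = 0.908 m².
Net radiated power P_net = εσA(T⁴ − T₀⁴) = 0.915×5.670×10⁻⁸×0.908×(312.2⁴ − 289.70⁴).
T⁴ − T₀⁴ = 9.50017×10⁹ − 7.04359×10⁹ = 2.45658×10⁹ K⁴, so P_net = 116 W.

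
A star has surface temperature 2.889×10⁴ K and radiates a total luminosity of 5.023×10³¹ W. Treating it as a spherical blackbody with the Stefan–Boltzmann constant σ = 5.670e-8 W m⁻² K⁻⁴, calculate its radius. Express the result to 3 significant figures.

R ≈ 1.01×10¹⁰ m

L = 4πR²σT⁴ ⇒ R = √(L/(4πσT⁴)).
σT⁴ = 3.94978×10¹⁰ W/m², so R = √(5.023×10³¹/(4π×3.94978×10¹⁰)) = 1.01×10¹⁰ m.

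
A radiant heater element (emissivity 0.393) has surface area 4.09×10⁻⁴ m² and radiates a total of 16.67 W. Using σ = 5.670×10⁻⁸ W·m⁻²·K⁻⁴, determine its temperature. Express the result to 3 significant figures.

Area A = 4.09×10⁻⁴ m².
P = εσAT⁴ ⇒ T = (P/(εσA))^(1/4) = (16.67/(0.393×5.670×10⁻⁸×4.09×10⁻⁴))^(1/4) = 1.16×10³ K.

T ≈ 1.16×10³ K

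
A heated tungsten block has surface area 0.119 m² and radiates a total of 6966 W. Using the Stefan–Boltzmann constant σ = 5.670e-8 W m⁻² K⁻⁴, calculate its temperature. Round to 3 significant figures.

Area A = 0.119 m².
P = σAT⁴ ⇒ T = (P/(σA))^(1/4) = (6966/(5.670×10⁻⁸×0.119))^(1/4) = 1.01×10³ K.

T ≈ 1.01×10³ K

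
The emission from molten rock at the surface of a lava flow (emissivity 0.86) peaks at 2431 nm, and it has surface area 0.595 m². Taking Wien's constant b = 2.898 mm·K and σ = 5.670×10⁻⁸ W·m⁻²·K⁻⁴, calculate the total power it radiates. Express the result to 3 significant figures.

Wien's law: T = b/λ_max = 2.898×10⁻³/2.431×10⁻⁶ = 1192.10 K.
Area A = 0.595 m².
Then P = εσAT⁴ = 0.86×5.670×10⁻⁸×0.595×(1192.10)⁴ = 5.86×10⁴ W.

P ≈ 5.86×10⁴ W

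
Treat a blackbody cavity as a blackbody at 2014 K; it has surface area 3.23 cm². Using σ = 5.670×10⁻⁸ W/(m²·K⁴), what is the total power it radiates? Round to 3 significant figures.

P ≈ 301 W

Area A = 3.23 cm² = 3.23×10⁻⁴ m².
P = σAT⁴ = 5.670×10⁻⁸ × 3.23×10⁻⁴ × (2014)⁴ = 301 W.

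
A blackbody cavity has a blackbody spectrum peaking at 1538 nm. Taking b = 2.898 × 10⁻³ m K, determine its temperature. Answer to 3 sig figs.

T ≈ 1.88×10³ K

Wien's law gives T = b/λ_max = (2.898×10⁻³ m·K)/(1.538×10⁻⁶ m) = 1.88×10³ K.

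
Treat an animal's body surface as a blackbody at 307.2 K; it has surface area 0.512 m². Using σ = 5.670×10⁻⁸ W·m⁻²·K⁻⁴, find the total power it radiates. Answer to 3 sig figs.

P ≈ 259 W

Area A = 0.512 m².
P = σAT⁴ = 5.670×10⁻⁸ × 0.512 × (307.2)⁴ = 259 W.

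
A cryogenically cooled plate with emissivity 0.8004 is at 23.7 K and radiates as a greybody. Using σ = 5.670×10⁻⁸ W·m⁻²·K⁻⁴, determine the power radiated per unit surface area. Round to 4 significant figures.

Stefan–Boltzmann: I = εσT⁴ = 0.8004 × 5.670×10⁻⁸ × (23.7)⁴ = 0.01432 W/m².

I ≈ 0.01432 W/m²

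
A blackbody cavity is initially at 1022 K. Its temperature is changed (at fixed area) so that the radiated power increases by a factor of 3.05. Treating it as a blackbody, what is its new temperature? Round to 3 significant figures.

T₂ ≈ 1.35×10³ K

P ∝ T⁴, so T₂/T₁ = (P₂/P₁)^(1/4) = (3.05)^(1/4) = 1.32152.
T₂ = 1022 × 1.32152 = 1.35×10³ K.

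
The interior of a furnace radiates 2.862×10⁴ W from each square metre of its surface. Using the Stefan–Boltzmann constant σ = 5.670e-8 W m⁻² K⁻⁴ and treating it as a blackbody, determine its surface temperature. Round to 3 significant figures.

T ≈ 843 K

I = σT⁴, so T = (I/σ)^(1/4) = (2.862×10⁴/(5.670×10⁻⁸))^(1/4) = 843 K.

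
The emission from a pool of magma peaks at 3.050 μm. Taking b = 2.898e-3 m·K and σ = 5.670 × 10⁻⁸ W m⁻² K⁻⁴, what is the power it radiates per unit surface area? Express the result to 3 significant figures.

I ≈ 4.62×10⁴ W/m²

Wien's law: T = b/λ_max = 2.898×10⁻³/3.050×10⁻⁶ = 950.164 K.
Then I = σT⁴ = 5.670×10⁻⁸×(950.164)⁴ = 4.62×10⁴ W/m².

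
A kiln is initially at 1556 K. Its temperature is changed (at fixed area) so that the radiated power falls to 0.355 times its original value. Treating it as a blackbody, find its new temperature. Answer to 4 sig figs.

P ∝ T⁴, so T₂/T₁ = (P₂/P₁)^(1/4) = (0.355)^(1/4) = 0.771893.
T₂ = 1556 × 0.771893 = 1201 K.

T₂ ≈ 1201 K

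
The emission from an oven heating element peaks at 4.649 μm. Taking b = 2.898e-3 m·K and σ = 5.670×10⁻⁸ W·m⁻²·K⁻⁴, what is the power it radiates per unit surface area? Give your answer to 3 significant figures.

I ≈ 8.56×10³ W/m²

Wien's law: T = b/λ_max = 2.898×10⁻³/4.649×10⁻⁶ = 623.360 K.
Then I = σT⁴ = 5.670×10⁻⁸×(623.360)⁴ = 8.56×10³ W/m².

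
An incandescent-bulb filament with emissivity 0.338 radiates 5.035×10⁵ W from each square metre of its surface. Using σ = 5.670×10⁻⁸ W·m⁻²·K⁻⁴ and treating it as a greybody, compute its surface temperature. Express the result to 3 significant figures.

I = εσT⁴, so T = (I/εσ)^(1/4) = (5.035×10⁵/(0.338×5.670×10⁻⁸))^(1/4) = 2.26×10³ K.

T ≈ 2.26×10³ K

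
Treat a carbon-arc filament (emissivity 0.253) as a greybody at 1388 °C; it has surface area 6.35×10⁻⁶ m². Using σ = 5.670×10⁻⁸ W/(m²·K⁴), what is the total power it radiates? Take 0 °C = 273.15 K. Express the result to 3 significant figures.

P ≈ 0.694 W

T = 1388 °C + 273.15 = 1661.15 K.
Area A = 6.35×10⁻⁶ m².
P = εσAT⁴ = 0.253 × 5.670×10⁻⁸ × 6.35×10⁻⁶ × (1661.15)⁴ = 0.694 W.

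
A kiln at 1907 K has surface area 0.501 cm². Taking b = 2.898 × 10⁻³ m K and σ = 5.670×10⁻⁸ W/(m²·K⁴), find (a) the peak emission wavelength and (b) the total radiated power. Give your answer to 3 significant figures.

λ_max ≈ 1.52 μm; P ≈ 37.6 W

(a) λ_max = b/T = 2.898×10⁻³/1907 = 1.520×10⁻⁶ m = 1.52 μm.
Area A = 0.501 cm² = 5.01×10⁻⁵ m².
(b) P = σAT⁴ = 5.670×10⁻⁸×5.01×10⁻⁵×(1907)⁴ = 37.6 W.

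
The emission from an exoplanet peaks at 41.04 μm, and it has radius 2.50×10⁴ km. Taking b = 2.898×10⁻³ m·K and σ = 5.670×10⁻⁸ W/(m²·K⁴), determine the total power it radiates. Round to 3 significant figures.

P ≈ 1.11×10¹⁶ W

Wien's law: T = b/λ_max = 2.898×10⁻³/4.104×10⁻⁵ = 70.6140 K.
Surface area A = 4πR² = 4π(2.50×10⁷ m)² = 7.85398×10¹⁵ m².
Then P = σAT⁴ = 5.670×10⁻⁸×7.85398×10¹⁵×(70.6140)⁴ = 1.11×10¹⁶ W.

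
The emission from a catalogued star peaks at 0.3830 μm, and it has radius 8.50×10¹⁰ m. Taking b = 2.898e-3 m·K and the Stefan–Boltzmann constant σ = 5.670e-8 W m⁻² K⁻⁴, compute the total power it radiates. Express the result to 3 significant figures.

P ≈ 1.69×10³¹ W

Wien's law: T = b/λ_max = 2.898×10⁻³/3.830×10⁻⁷ = 7566.58 K.
Surface area A = 4πR² = 4π(8.50×10¹⁰ m)² = 9.07920×10²² m².
Then P = σAT⁴ = 5.670×10⁻⁸×9.07920×10²²×(7566.58)⁴ = 1.69×10³¹ W.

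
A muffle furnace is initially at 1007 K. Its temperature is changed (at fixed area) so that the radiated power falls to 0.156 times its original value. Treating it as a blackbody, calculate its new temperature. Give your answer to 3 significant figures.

T₂ ≈ 633 K

P ∝ T⁴, so T₂/T₁ = (P₂/P₁)^(1/4) = (0.156)^(1/4) = 0.628465.
T₂ = 1007 × 0.628465 = 633 K.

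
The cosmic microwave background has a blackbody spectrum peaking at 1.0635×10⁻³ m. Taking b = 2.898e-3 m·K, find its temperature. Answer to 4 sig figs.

T ≈ 2.725 K

Wien's law gives T = b/λ_max = (2.898×10⁻³ m·K)/(1.0635×10⁻³ m) = 2.725 K.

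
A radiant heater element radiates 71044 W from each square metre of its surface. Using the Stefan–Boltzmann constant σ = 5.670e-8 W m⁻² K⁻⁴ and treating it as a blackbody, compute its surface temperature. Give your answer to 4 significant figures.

I = σT⁴, so T = (I/σ)^(1/4) = (71044/(5.670×10⁻⁸))^(1/4) = 1058 K.

T ≈ 1058 K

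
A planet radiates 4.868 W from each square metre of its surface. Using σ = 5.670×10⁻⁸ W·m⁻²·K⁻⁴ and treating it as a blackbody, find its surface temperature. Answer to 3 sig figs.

T ≈ 96.3 K

I = σT⁴, so T = (I/σ)^(1/4) = (4.868/(5.670×10⁻⁸))^(1/4) = 96.3 K.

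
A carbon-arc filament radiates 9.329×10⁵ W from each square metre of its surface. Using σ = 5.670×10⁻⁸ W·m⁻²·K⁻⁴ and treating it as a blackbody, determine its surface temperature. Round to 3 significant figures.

T ≈ 2.01×10³ K

I = σT⁴, so T = (I/σ)^(1/4) = (9.329×10⁵/(5.670×10⁻⁸))^(1/4) = 2.01×10³ K.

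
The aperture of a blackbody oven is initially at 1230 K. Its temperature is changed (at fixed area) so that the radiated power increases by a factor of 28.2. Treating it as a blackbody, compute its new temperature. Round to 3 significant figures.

P ∝ T⁴, so T₂/T₁ = (P₂/P₁)^(1/4) = (28.2)^(1/4) = 2.30442.
T₂ = 1230 × 2.30442 = 2.83×10³ K.

T₂ ≈ 2.83×10³ K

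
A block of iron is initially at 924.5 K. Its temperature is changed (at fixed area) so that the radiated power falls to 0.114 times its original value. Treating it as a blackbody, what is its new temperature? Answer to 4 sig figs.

P ∝ T⁴, so T₂/T₁ = (P₂/P₁)^(1/4) = (0.114)^(1/4) = 0.581067.
T₂ = 924.5 × 0.581067 = 537.2 K.

T₂ ≈ 537.2 K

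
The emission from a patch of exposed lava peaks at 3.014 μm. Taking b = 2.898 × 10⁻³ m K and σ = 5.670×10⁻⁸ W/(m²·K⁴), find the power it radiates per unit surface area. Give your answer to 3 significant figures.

Wien's law: T = b/λ_max = 2.898×10⁻³/3.014×10⁻⁶ = 961.513 K.
Then I = σT⁴ = 5.670×10⁻⁸×(961.513)⁴ = 4.85×10⁴ W/m².

I ≈ 4.85×10⁴ W/m²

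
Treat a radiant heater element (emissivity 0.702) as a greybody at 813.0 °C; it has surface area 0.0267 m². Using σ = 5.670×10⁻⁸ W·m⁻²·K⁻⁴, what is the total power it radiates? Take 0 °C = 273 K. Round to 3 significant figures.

P ≈ 1.48×10³ W

T = 813.0 °C + 273 = 1086.0 K.
Area A = 0.0267 m².
P = εσAT⁴ = 0.702 × 5.670×10⁻⁸ × 0.0267 × (1086.0)⁴ = 1.48×10³ W.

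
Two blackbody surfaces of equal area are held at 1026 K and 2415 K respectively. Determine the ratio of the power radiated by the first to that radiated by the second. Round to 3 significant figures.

P₁/P₂ ≈ 0.0326

With equal areas, P₁/P₂ = (T₁/T₂)⁴ = (1026/2415)⁴ = 0.0326.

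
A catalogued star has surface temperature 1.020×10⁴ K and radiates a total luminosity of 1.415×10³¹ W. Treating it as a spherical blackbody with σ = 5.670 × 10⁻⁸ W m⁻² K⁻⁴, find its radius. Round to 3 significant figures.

L = 4πR²σT⁴ ⇒ R = √(L/(4πσT⁴)).
σT⁴ = 6.13739×10⁸ W/m², so R = √(1.415×10³¹/(4π×6.13739×10⁸)) = 4.28×10¹⁰ m.

R ≈ 4.28×10¹⁰ m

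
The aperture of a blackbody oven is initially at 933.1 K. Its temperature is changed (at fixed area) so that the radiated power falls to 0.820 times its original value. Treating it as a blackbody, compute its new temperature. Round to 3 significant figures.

P ∝ T⁴, so T₂/T₁ = (P₂/P₁)^(1/4) = (0.820)^(1/4) = 0.951598.
T₂ = 933.1 × 0.951598 = 888 K.

T₂ ≈ 888 K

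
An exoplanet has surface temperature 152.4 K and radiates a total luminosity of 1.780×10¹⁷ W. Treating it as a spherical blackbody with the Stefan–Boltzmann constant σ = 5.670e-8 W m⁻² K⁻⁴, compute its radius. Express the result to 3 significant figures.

L = 4πR²σT⁴ ⇒ R = √(L/(4πσT⁴)).
σT⁴ = 30.5860 W/m², so R = √(1.780×10¹⁷/(4π×30.5860)) = 2.15×10⁷ m.

R ≈ 2.15×10⁷ m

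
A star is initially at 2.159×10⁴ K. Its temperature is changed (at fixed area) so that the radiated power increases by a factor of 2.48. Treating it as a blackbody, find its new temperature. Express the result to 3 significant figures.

P ∝ T⁴, so T₂/T₁ = (P₂/P₁)^(1/4) = (2.48)^(1/4) = 1.25491.
T₂ = 2.159×10⁴ × 1.25491 = 2.71×10⁴ K.

T₂ ≈ 2.71×10⁴ K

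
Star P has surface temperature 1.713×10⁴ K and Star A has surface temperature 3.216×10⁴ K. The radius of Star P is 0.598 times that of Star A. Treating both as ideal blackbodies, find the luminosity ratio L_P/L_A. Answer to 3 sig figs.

L_P/L_A ≈ 0.0288

L ∝ R²T⁴, so L_P/L_A = (R_P/R_A)²(T_P/T_A)⁴ = (0.598)² × (1.713×10⁴/3.216×10⁴)⁴ = 0.357604 × 0.0804943 = 0.0288.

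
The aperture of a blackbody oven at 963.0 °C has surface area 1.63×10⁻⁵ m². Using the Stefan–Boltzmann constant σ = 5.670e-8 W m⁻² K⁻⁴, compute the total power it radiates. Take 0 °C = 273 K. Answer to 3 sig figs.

T = 963.0 °C + 273 = 1236.0 K.
Area A = 1.63×10⁻⁵ m².
P = σAT⁴ = 5.670×10⁻⁸ × 1.63×10⁻⁵ × (1236.0)⁴ = 2.16 W.

P ≈ 2.16 W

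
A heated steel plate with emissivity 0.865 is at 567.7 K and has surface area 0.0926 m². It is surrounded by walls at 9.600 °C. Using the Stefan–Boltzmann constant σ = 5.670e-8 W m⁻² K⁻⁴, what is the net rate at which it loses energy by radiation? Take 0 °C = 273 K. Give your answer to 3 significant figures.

Surroundings: T = 9.600 °C + 273 = 282.600 K.
Area A = 0.0926 m².
Net radiated power P_net = εσA(T⁴ − T₀⁴) = 0.865×5.670×10⁻⁸×0.0926×(567.7⁴ − 282.600⁴).
T⁴ − T₀⁴ = 1.03867×10¹¹ − 6.37806×10⁹ = 9.74889×10¹⁰ K⁴, so P_net = 443 W.

Net loss ≈ 443 W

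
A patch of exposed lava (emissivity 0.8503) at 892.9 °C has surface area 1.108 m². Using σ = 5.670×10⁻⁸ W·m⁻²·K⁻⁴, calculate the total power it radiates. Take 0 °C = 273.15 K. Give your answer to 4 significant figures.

P ≈ 9.876×10⁴ W

T = 892.9 °C + 273.15 = 1166.05 K.
Area A = 1.108 m².
P = εσAT⁴ = 0.8503 × 5.670×10⁻⁸ × 1.108 × (1166.05)⁴ = 9.876×10⁴ W.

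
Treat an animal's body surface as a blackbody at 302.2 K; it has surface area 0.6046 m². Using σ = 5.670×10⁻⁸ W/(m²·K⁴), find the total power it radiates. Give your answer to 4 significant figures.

P ≈ 285.9 W

Area A = 0.6046 m².
P = σAT⁴ = 5.670×10⁻⁸ × 0.6046 × (302.2)⁴ = 285.9 W.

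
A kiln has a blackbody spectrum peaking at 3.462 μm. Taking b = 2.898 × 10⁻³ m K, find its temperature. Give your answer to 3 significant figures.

Wien's law gives T = b/λ_max = (2.898×10⁻³ m·K)/(3.462×10⁻⁶ m) = 837 K.

T ≈ 837 K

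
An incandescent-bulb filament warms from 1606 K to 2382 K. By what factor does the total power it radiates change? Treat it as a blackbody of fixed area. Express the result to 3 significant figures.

P ∝ T⁴, so P₂/P₁ = (T₂/T₁)⁴ = (2382/1606)⁴ = (1.48319)⁴ = 4.84.

P₂/P₁ ≈ 4.84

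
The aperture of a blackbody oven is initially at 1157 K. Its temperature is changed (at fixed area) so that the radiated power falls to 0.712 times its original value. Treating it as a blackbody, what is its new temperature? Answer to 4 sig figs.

P ∝ T⁴, so T₂/T₁ = (P₂/P₁)^(1/4) = (0.712)^(1/4) = 0.918586.
T₂ = 1157 × 0.918586 = 1063 K.

T₂ ≈ 1063 K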